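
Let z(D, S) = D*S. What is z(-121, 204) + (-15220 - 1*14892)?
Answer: -54796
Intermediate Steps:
z(-121, 204) + (-15220 - 1*14892) = -121*204 + (-15220 - 1*14892) = -24684 + (-15220 - 14892) = -24684 - 30112 = -54796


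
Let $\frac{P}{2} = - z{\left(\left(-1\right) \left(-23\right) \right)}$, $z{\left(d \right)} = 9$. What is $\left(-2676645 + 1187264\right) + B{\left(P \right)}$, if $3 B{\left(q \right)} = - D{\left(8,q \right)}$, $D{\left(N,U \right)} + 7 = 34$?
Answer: $-1489390$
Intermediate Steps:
$D{\left(N,U \right)} = 27$ ($D{\left(N,U \right)} = -7 + 34 = 27$)
$P = -18$ ($P = 2 \left(\left(-1\right) 9\right) = 2 \left(-9\right) = -18$)
$B{\left(q \right)} = -9$ ($B{\left(q \right)} = \frac{\left(-1\right) 27}{3} = \frac{1}{3} \left(-27\right) = -9$)
$\left(-2676645 + 1187264\right) + B{\left(P \right)} = \left(-2676645 + 1187264\right) - 9 = -1489381 - 9 = -1489390$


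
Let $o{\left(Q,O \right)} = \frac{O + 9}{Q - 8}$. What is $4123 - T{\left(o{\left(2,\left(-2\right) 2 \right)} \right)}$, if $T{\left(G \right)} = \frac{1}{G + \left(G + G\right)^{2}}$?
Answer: $\frac{144287}{35} \approx 4122.5$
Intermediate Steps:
$o{\left(Q,O \right)} = \frac{9 + O}{-8 + Q}$
$T{\left(G \right)} = \frac{1}{G + 4 G^{2}}$ ($T{\left(G \right)} = \frac{1}{G + \left(2 G\right)^{2}} = \frac{1}{G + 4 G^{2}}$)
$4123 - T{\left(o{\left(2,\left(-2\right) 2 \right)} \right)} = 4123 - \frac{1}{\frac{9 - 4}{-8 + 2} \left(1 + 4 \frac{9 - 4}{-8 + 2}\right)} = 4123 - \frac{1}{\frac{9 - 4}{-6} \left(1 + 4 \frac{9 - 4}{-6}\right)} = 4123 - \frac{1}{\left(- \frac{1}{6}\right) 5 \left(1 + 4 \left(\left(- \frac{1}{6}\right) 5\right)\right)} = 4123 - \frac{1}{\left(- \frac{5}{6}\right) \left(1 + 4 \left(- \frac{5}{6}\right)\right)} = 4123 - - \frac{6}{5 \left(1 - \frac{10}{3}\right)} = 4123 - - \frac{6}{5 \left(- \frac{7}{3}\right)} = 4123 - \left(- \frac{6}{5}\right) \left(- \frac{3}{7}\right) = 4123 - \frac{18}{35} = \frac{144287}{35}$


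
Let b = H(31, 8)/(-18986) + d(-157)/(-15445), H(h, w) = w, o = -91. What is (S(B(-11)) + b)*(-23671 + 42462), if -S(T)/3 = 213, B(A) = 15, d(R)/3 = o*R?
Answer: -1768171620883988/146619385 ≈ -1.2060e+7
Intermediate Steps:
d(R) = -273*R (d(R) = 3*(-91*R) = -273*R)
S(T) = -639 (S(T) = -3*213 = -639)
b = -406941253/146619385 (b = 8/(-18986) - 273*(-157)/(-15445) = 8*(-1/18986) + 42861*(-1/15445) = -4/9493 - 42861/15445 = -406941253/146619385 ≈ -2.7755)
(S(B(-11)) + b)*(-23671 + 42462) = (-639 - 406941253/146619385)*(-23671 + 42462) = -94096728268/146619385*18791 = -1768171620883988/146619385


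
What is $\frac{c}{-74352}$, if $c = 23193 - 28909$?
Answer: $\frac{1429}{18588} \approx 0.076878$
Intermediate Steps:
$c = -5716$ ($c = 23193 - 28909 = -5716$)
$\frac{c}{-74352} = - \frac{5716}{-74352} = \left(-5716\right) \left(- \frac{1}{74352}\right) = \frac{1429}{18588}$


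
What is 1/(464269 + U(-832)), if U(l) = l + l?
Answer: 1/462605 ≈ 2.1617e-6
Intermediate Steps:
U(l) = 2*l
1/(464269 + U(-832)) = 1/(464269 + 2*(-832)) = 1/(464269 - 1664) = 1/462605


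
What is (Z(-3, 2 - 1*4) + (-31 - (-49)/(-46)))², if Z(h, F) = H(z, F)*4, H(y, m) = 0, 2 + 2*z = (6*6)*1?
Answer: 2175625/2116 ≈ 1028.2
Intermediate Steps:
z = 17 (z = -1 + ((6*6)*1)/2 = -1 + (36*1)/2 = -1 + (½)*36 = -1 + 18 = 17)
Z(h, F) = 0 (Z(h, F) = 0*4 = 0)
(Z(-3, 2 - 1*4) + (-31 - (-49)/(-46)))² = (0 + (-31 - (-49)/(-46)))² = (0 + (-31 - (-49)*(-1)/46))² = (0 + (-31 - 1*49/46))² = (0 + (-31 - 49/46))² = (0 - 1475/46)² = (-1475/46)² = 2175625/2116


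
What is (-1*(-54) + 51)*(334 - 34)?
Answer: 31500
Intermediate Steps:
(-1*(-54) + 51)*(334 - 34) = (54 + 51)*300 = 105*300 = 31500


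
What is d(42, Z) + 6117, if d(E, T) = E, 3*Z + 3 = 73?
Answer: 6159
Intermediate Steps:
Z = 70/3 (Z = -1 + (⅓)*73 = -1 + 73/3 = 70/3 ≈ 23.333)
d(42, Z) + 6117 = 42 + 6117 = 6159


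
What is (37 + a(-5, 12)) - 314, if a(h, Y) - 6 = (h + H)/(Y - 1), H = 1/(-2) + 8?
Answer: -5957/22 ≈ -270.77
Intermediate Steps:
H = 15/2 (H = -½ + 8 = 15/2 ≈ 7.5000)
a(h, Y) = 6 + (15/2 + h)/(-1 + Y) (a(h, Y) = 6 + (h + 15/2)/(Y - 1) = 6 + (15/2 + h)/(-1 + Y))
(37 + a(-5, 12)) - 314 = (37 + (3/2 - 5 + 6*12)/(-1 + 12)) - 314 = (37 + (3/2 - 5 + 72)/11) - 314 = (37 + (1/11)*(137/2)) - 314 = (37 + 137/22) - 314 = 951/22 - 314 = -5957/22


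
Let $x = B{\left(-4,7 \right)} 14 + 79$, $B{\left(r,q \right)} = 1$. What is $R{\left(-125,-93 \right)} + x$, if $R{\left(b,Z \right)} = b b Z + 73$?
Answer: $-1452959$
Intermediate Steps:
$R{\left(b,Z \right)} = 73 + Z b^{2}$ ($R{\left(b,Z \right)} = b^{2} Z + 73 = Z b^{2} + 73 = 73 + Z b^{2}$)
$x = 93$ ($x = 1 \cdot 14 + 79 = 14 + 79 = 93$)
$R{\left(-125,-93 \right)} + x = \left(73 - 93 \left(-125\right)^{2}\right) + 93 = \left(73 - 1453125\right) + 93 = -1453052 + 93 = -1452959$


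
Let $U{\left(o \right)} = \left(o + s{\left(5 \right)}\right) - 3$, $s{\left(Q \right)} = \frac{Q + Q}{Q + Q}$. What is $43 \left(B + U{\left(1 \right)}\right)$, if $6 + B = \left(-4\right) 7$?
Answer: $-1505$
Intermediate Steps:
$s{\left(Q \right)} = 1$ ($s{\left(Q \right)} = \frac{2 Q}{2 Q} = 2 Q \frac{1}{2 Q} = 1$)
$U{\left(o \right)} = -2 + o$ ($U{\left(o \right)} = \left(o + 1\right) - 3 = \left(1 + o\right) - 3 = -2 + o$)
$B = -34$ ($B = -6 - 28 = -34$)
$43 \left(B + U{\left(1 \right)}\right) = 43 \left(-34 + \left(-2 + 1\right)\right) = 43 \left(-34 - 1\right) = 43 \left(-35\right) = -1505$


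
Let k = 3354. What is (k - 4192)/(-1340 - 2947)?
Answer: 838/4287 ≈ 0.19547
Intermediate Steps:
(k - 4192)/(-1340 - 2947) = (3354 - 4192)/(-1340 - 2947) = -838/(-4287) = -838*(-1/4287) = 838/4287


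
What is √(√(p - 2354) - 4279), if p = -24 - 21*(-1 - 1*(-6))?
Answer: √(-4279 + I*√2483) ≈ 0.3809 + 65.415*I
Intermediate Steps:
p = -129 (p = -24 - 21*(-1 + 6) = -24 - 21*5 = -24 - 105 = -129)
√(√(p - 2354) - 4279) = √(√(-129 - 2354) - 4279) = √(√(-2483) - 4279) = √(I*√2483 - 4279) = √(-4279 + I*√2483)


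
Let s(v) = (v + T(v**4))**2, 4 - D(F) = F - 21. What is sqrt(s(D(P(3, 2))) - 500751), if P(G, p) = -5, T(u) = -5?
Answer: I*sqrt(500126) ≈ 707.2*I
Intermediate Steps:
D(F) = 25 - F (D(F) = 4 - (F - 21) = 4 - (-21 + F) = 4 + (21 - F) = 25 - F)
s(v) = (-5 + v)**2 (s(v) = (v - 5)**2 = (-5 + v)**2)
sqrt(s(D(P(3, 2))) - 500751) = sqrt((-5 + (25 - 1*(-5)))**2 - 500751) = sqrt((-5 + (25 + 5))**2 - 500751) = sqrt((-5 + 30)**2 - 500751) = sqrt(25**2 - 500751) = sqrt(625 - 500751) = sqrt(-500126) = I*sqrt(500126)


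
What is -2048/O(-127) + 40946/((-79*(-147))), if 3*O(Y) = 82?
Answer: -33996350/476133 ≈ -71.401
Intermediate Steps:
O(Y) = 82/3 (O(Y) = (⅓)*82 = 82/3)
-2048/O(-127) + 40946/((-79*(-147))) = -2048/82/3 + 40946/((-79*(-147))) = -2048*3/82 + 40946/11613 = -3072/41 + 40946*(1/11613) = -3072/41 + 40946/11613 = -33996350/476133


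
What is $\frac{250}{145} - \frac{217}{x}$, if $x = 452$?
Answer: $\frac{16307}{13108} \approx 1.244$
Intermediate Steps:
$\frac{250}{145} - \frac{217}{x} = \frac{250}{145} - \frac{217}{452} = 250 \cdot \frac{1}{145} - \frac{217}{452} = \frac{50}{29} - \frac{217}{452} = \frac{16307}{13108}$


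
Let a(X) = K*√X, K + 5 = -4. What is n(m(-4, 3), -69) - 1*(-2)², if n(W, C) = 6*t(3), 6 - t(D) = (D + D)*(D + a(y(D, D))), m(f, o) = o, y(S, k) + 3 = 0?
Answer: -76 + 324*I*√3 ≈ -76.0 + 561.18*I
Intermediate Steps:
K = -9 (K = -5 - 4 = -9)
y(S, k) = -3 (y(S, k) = -3 + 0 = -3)
a(X) = -9*√X
t(D) = 6 - 2*D*(D - 9*I*√3) (t(D) = 6 - (D + D)*(D - 9*I*√3) = 6 - 2*D*(D - 9*I*√3))
n(W, C) = -72 + 324*I*√3 (n(W, C) = 6*(6 - 2*3² + 18*I*3*√3) = 6*(6 - 2*9 + 54*I*√3) = 6*(6 - 18 + 54*I*√3) = 6*(-12 + 54*I*√3) = -72 + 324*I*√3)
n(m(-4, 3), -69) - 1*(-2)² = (-72 + 324*I*√3) - 1*(-2)² = (-72 + 324*I*√3) - 1*4 = (-72 + 324*I*√3) - 4 = -76 + 324*I*√3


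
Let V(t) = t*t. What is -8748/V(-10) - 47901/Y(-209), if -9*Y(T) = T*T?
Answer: -84752622/1092025 ≈ -77.610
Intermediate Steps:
V(t) = t²
Y(T) = -T²/9 (Y(T) = -T*T/9 = -T²/9)
-8748/V(-10) - 47901/Y(-209) = -8748/((-10)²) - 47901/((-⅑*(-209)²)) = -8748/100 - 47901/((-⅑*43681)) = -8748*1/100 - 47901/(-43681/9) = -2187/25 - 47901*(-9/43681) = -2187/25 + 431109/43681 = -84752622/1092025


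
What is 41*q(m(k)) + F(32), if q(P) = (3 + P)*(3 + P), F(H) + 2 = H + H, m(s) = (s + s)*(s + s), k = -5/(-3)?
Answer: 666311/81 ≈ 8226.1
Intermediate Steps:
k = 5/3 (k = -5*(-1/3) = 5/3 ≈ 1.6667)
m(s) = 4*s**2 (m(s) = (2*s)*(2*s) = 4*s**2)
F(H) = -2 + 2*H (F(H) = -2 + (H + H) = -2 + 2*H)
q(P) = (3 + P)**2
41*q(m(k)) + F(32) = 41*(3 + 4*(5/3)**2)**2 + (-2 + 2*32) = 41*(3 + 4*(25/9))**2 + (-2 + 64) = 41*(3 + 100/9)**2 + 62 = 41*(127/9)**2 + 62 = 41*(16129/81) + 62 = 661289/81 + 62 = 666311/81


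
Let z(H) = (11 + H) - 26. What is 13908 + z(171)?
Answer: 14064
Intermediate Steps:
z(H) = -15 + H
13908 + z(171) = 13908 + (-15 + 171) = 13908 + 156 = 14064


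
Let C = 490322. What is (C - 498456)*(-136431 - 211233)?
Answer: 2827898976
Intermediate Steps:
(C - 498456)*(-136431 - 211233) = (490322 - 498456)*(-136431 - 211233) = -8134*(-347664) = 2827898976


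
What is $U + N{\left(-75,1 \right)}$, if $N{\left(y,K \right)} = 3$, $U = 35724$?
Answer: $35727$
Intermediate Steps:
$U + N{\left(-75,1 \right)} = 35724 + 3 = 35727$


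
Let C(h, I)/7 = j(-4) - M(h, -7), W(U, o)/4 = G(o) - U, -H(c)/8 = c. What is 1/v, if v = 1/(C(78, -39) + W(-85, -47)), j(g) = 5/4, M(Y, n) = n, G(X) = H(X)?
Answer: 7607/4 ≈ 1901.8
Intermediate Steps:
H(c) = -8*c
G(X) = -8*X
j(g) = 5/4 (j(g) = 5*(¼) = 5/4)
W(U, o) = -32*o - 4*U (W(U, o) = 4*(-8*o - U) = 4*(-U - 8*o) = -32*o - 4*U)
C(h, I) = 231/4 (C(h, I) = 7*(5/4 - 1*(-7)) = 7*(5/4 + 7) = 7*(33/4) = 231/4)
v = 4/7607 (v = 1/(231/4 + (-32*(-47) - 4*(-85))) = 1/(231/4 + (1504 + 340)) = 1/(231/4 + 1844) = 1/(7607/4) = 4/7607 ≈ 0.00052583)
1/v = 1/(4/7607) = 7607/4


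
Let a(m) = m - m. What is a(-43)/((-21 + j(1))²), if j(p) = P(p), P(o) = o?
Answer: 0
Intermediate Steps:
a(m) = 0
j(p) = p
a(-43)/((-21 + j(1))²) = 0/((-21 + 1)²) = 0/((-20)²) = 0/400 = 0*(1/400) = 0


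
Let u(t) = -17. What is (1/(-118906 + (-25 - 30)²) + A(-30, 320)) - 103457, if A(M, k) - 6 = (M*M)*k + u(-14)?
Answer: 21383752691/115881 ≈ 1.8453e+5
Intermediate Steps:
A(M, k) = -11 + k*M² (A(M, k) = 6 + ((M*M)*k - 17) = 6 + (M²*k - 17) = 6 + (k*M² - 17) = 6 + (-17 + k*M²) = -11 + k*M²)
(1/(-118906 + (-25 - 30)²) + A(-30, 320)) - 103457 = (1/(-118906 + (-25 - 30)²) + (-11 + 320*(-30)²)) - 103457 = (1/(-118906 + (-55)²) + (-11 + 320*900)) - 103457 = (1/(-118906 + 3025) + (-11 + 288000)) - 103457 = (1/(-115881) + 287989) - 103457 = (-1/115881 + 287989) - 103457 = 33372453308/115881 - 103457 = 21383752691/115881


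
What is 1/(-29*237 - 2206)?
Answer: -1/9079 ≈ -0.00011014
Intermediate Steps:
1/(-29*237 - 2206) = 1/(-6873 - 2206) = 1/(-9079) = -1/9079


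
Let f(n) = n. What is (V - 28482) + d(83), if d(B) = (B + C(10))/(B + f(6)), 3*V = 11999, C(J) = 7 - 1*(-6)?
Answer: -6536495/267 ≈ -24481.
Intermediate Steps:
C(J) = 13 (C(J) = 7 + 6 = 13)
V = 11999/3 (V = (⅓)*11999 = 11999/3 ≈ 3999.7)
d(B) = (13 + B)/(6 + B) (d(B) = (B + 13)/(B + 6) = (13 + B)/(6 + B))
(V - 28482) + d(83) = (11999/3 - 28482) + (13 + 83)/(6 + 83) = -73447/3 + 96/89 = -6536495/267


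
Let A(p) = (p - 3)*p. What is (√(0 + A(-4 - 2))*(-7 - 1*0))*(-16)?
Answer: 336*√6 ≈ 823.03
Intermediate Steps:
A(p) = p*(-3 + p) (A(p) = (-3 + p)*p = p*(-3 + p))
(√(0 + A(-4 - 2))*(-7 - 1*0))*(-16) = (√(0 + (-4 - 2)*(-3 + (-4 - 2)))*(-7 - 1*0))*(-16) = (√(0 - 6*(-3 - 6))*(-7 + 0))*(-16) = (√(0 - 6*(-9))*(-7))*(-16) = (√(0 + 54)*(-7))*(-16) = (√54*(-7))*(-16) = ((3*√6)*(-7))*(-16) = -21*√6*(-16) = 336*√6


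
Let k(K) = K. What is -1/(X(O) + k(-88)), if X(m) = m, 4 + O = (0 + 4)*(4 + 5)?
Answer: 1/56 ≈ 0.017857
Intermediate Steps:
O = 32 (O = -4 + (0 + 4)*(4 + 5) = -4 + 4*9 = -4 + 36 = 32)
-1/(X(O) + k(-88)) = -1/(32 - 88) = -1/(-56) = -1*(-1/56) = 1/56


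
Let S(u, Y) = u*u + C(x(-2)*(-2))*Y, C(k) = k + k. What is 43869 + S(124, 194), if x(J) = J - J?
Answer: 59245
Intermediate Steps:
x(J) = 0
C(k) = 2*k
S(u, Y) = u**2 (S(u, Y) = u*u + (2*(0*(-2)))*Y = u**2 + (2*0)*Y = u**2 + 0*Y = u**2 + 0 = u**2)
43869 + S(124, 194) = 43869 + 124**2 = 43869 + 15376 = 59245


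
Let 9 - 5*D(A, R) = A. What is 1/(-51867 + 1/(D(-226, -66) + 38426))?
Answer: -38473/1995479090 ≈ -1.9280e-5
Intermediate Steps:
D(A, R) = 9/5 - A/5
1/(-51867 + 1/(D(-226, -66) + 38426)) = 1/(-51867 + 1/((9/5 - ⅕*(-226)) + 38426)) = 1/(-51867 + 1/((9/5 + 226/5) + 38426)) = 1/(-51867 + 1/(47 + 38426)) = 1/(-51867 + 1/38473) = 1/(-1995479090/38473) = -38473/1995479090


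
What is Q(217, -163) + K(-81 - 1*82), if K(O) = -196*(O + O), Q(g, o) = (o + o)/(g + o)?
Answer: 1725029/27 ≈ 63890.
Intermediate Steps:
Q(g, o) = 2*o/(g + o) (Q(g, o) = (2*o)/(g + o) = 2*o/(g + o))
K(O) = -392*O
Q(217, -163) + K(-81 - 1*82) = 2*(-163)/(217 - 163) - 392*(-81 - 1*82) = 2*(-163)/54 - 392*(-81 - 82) = 2*(-163)*(1/54) - 392*(-163) = -163/27 + 63896 = 1725029/27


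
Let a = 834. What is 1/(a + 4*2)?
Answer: 1/842 ≈ 0.0011876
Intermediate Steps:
1/(a + 4*2) = 1/(834 + 4*2) = 1/(834 + 8) = 1/842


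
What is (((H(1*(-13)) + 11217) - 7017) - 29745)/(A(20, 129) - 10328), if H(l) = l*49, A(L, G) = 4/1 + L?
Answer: 13091/5152 ≈ 2.5410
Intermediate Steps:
A(L, G) = 4 + L (A(L, G) = 4*1 + L = 4 + L)
H(l) = 49*l
(((H(1*(-13)) + 11217) - 7017) - 29745)/(A(20, 129) - 10328) = (((49*(1*(-13)) + 11217) - 7017) - 29745)/((4 + 20) - 10328) = (((49*(-13) + 11217) - 7017) - 29745)/(24 - 10328) = (((-637 + 11217) - 7017) - 29745)/(-10304) = ((10580 - 7017) - 29745)*(-1/10304) = (3563 - 29745)*(-1/10304) = -26182*(-1/10304) = 13091/5152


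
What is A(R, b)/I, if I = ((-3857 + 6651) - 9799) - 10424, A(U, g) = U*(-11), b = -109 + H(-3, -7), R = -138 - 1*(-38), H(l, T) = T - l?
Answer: -1100/17429 ≈ -0.063113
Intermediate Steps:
R = -100 (R = -138 + 38 = -100)
b = -113 (b = -109 + (-7 - 1*(-3)) = -109 + (-7 + 3) = -109 - 4 = -113)
A(U, g) = -11*U
I = -17429 (I = (2794 - 9799) - 10424 = -7005 - 10424 = -17429)
A(R, b)/I = -11*(-100)/(-17429) = 1100*(-1/17429) = -1100/17429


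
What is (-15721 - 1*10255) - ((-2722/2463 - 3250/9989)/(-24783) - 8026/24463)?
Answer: -35222819987782479466/1355992639109073 ≈ -25976.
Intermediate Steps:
(-15721 - 1*10255) - ((-2722/2463 - 3250/9989)/(-24783) - 8026/24463) = (-15721 - 10255) - ((-2722*1/2463 - 3250*1/9989)*(-1/24783) - 8026*1/24463) = -25976 - ((-2722/2463 - 3250/9989)*(-1/24783) - 8026/24463) = -25976 - (-35194808/24602907*(-1/24783) - 8026/24463) = -25976 - (3199528/55430349471 - 8026/24463) = -25976 - 1*(-444805714800782/1355992639109073) = -25976 + 444805714800782/1355992639109073 = -35222819987782479466/1355992639109073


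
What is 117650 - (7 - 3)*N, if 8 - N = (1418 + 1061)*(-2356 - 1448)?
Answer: -37602846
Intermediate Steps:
N = 9430124 (N = 8 - (1418 + 1061)*(-2356 - 1448) = 8 - 2479*(-3804) = 8 - 1*(-9430116) = 8 + 9430116 = 9430124)
117650 - (7 - 3)*N = 117650 - (7 - 3)*9430124 = 117650 - 4*9430124 = 117650 - 1*37720496 = 117650 - 37720496 = -37602846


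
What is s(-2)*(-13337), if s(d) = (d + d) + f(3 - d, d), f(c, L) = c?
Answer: -13337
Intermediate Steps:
s(d) = 3 + d (s(d) = (d + d) + (3 - d) = 2*d + (3 - d) = 3 + d)
s(-2)*(-13337) = (3 - 2)*(-13337) = 1*(-13337) = -13337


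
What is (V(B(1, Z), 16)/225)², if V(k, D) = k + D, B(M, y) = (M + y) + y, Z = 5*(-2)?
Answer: 1/5625 ≈ 0.00017778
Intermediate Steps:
Z = -10
B(M, y) = M + 2*y
V(k, D) = D + k
(V(B(1, Z), 16)/225)² = ((16 + (1 + 2*(-10)))/225)² = ((16 + (1 - 20))*(1/225))² = ((16 - 19)*(1/225))² = (-3*1/225)² = (-1/75)² = 1/5625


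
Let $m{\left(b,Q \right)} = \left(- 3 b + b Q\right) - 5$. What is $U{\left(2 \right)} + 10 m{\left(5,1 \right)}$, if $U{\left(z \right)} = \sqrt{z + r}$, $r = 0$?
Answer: $-150 + \sqrt{2} \approx -148.59$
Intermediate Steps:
$m{\left(b,Q \right)} = -5 - 3 b + Q b$ ($m{\left(b,Q \right)} = \left(- 3 b + Q b\right) - 5 = -5 - 3 b + Q b$)
$U{\left(z \right)} = \sqrt{z}$ ($U{\left(z \right)} = \sqrt{z + 0} = \sqrt{z}$)
$U{\left(2 \right)} + 10 m{\left(5,1 \right)} = \sqrt{2} + 10 \left(-5 - 15 + 1 \cdot 5\right) = \sqrt{2} + 10 \left(-5 - 15 + 5\right) = \sqrt{2} + 10 \left(-15\right) = \sqrt{2} - 150 = -150 + \sqrt{2}$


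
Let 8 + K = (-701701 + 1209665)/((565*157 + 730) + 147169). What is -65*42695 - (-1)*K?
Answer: -164154722642/59151 ≈ -2.7752e+6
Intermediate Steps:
K = -346217/59151 (K = -8 + (-701701 + 1209665)/((565*157 + 730) + 147169) = -8 + 507964/((88705 + 730) + 147169) = -8 + 507964/(89435 + 147169) = -8 + 507964/236604 = -8 + 507964*(1/236604) = -8 + 126991/59151 = -346217/59151 ≈ -5.8531)
-65*42695 - (-1)*K = -65*42695 - (-1)*(-346217)/59151 = -2775175 - 1*346217/59151 = -2775175 - 346217/59151 = -164154722642/59151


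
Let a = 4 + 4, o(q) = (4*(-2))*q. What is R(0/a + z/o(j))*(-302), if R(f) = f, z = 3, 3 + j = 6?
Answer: 151/4 ≈ 37.750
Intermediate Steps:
j = 3 (j = -3 + 6 = 3)
o(q) = -8*q
a = 8
R(0/a + z/o(j))*(-302) = (0/8 + 3/((-8*3)))*(-302) = (0*(⅛) + 3/(-24))*(-302) = (0 + 3*(-1/24))*(-302) = (0 - ⅛)*(-302) = -⅛*(-302) = 151/4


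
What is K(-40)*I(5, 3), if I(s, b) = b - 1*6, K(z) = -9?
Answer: 27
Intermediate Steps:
I(s, b) = -6 + b (I(s, b) = b - 6 = -6 + b)
K(-40)*I(5, 3) = -9*(-6 + 3) = -9*(-3) = 27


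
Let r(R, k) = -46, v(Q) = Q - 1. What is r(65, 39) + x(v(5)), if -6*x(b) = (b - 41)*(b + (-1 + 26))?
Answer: 797/6 ≈ 132.83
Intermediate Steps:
v(Q) = -1 + Q
x(b) = -(-41 + b)*(25 + b)/6 (x(b) = -(b - 41)*(b + (-1 + 26))/6 = -(-41 + b)*(b + 25)/6 = -(-41 + b)*(25 + b)/6)
r(65, 39) + x(v(5)) = -46 + (1025/6 - (-1 + 5)²/6 + 8*(-1 + 5)/3) = -46 + (1025/6 - ⅙*4² + (8/3)*4) = -46 + (1025/6 - ⅙*16 + 32/3) = -46 + (1025/6 - 8/3 + 32/3) = -46 + 1073/6 = 797/6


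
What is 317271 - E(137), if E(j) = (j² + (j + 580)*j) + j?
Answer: 200136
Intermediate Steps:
E(j) = j + j² + j*(580 + j) (E(j) = (j² + (580 + j)*j) + j = (j² + j*(580 + j)) + j = j + j² + j*(580 + j))
317271 - E(137) = 317271 - 137*(581 + 2*137) = 317271 - 137*(581 + 274) = 317271 - 137*855 = 317271 - 1*117135 = 317271 - 117135 = 200136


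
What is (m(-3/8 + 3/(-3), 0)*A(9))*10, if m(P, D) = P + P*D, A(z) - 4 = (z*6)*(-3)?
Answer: 4345/2 ≈ 2172.5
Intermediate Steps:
A(z) = 4 - 18*z (A(z) = 4 + (z*6)*(-3) = 4 + (6*z)*(-3) = 4 - 18*z)
m(P, D) = P + D*P
(m(-3/8 + 3/(-3), 0)*A(9))*10 = (((-3/8 + 3/(-3))*(1 + 0))*(4 - 18*9))*10 = (((-3*⅛ + 3*(-⅓))*1)*(4 - 162))*10 = (((-3/8 - 1)*1)*(-158))*10 = (-11/8*1*(-158))*10 = -11/8*(-158)*10 = (869/4)*10 = 4345/2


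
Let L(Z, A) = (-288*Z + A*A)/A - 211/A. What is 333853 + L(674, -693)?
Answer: 231074203/693 ≈ 3.3344e+5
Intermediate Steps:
L(Z, A) = -211/A + (A**2 - 288*Z)/A (L(Z, A) = (-288*Z + A**2)/A - 211/A = (A**2 - 288*Z)/A - 211/A = -211/A + (A**2 - 288*Z)/A)
333853 + L(674, -693) = 333853 + (-211 + (-693)**2 - 288*674)/(-693) = 333853 - (-211 + 480249 - 194112)/693 = 333853 - 1/693*285926 = 333853 - 285926/693 = 231074203/693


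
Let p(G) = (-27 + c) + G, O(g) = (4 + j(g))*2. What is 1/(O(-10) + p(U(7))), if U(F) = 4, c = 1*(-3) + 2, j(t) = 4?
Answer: -⅛ ≈ -0.12500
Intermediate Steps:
c = -1 (c = -3 + 2 = -1)
O(g) = 16 (O(g) = (4 + 4)*2 = 8*2 = 16)
p(G) = -28 + G (p(G) = (-27 - 1) + G = -28 + G)
1/(O(-10) + p(U(7))) = 1/(16 + (-28 + 4)) = 1/(16 - 24) = 1/(-8) = -⅛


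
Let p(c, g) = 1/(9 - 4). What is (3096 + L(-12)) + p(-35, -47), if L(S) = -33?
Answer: 15316/5 ≈ 3063.2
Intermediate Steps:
p(c, g) = ⅕ (p(c, g) = 1/5 = ⅕)
(3096 + L(-12)) + p(-35, -47) = (3096 - 33) + ⅕ = 3063 + ⅕ = 15316/5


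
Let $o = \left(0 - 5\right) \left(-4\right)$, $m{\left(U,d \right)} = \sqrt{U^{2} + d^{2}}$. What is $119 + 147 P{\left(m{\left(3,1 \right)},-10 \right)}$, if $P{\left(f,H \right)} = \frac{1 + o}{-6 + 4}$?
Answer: $- \frac{2849}{2} \approx -1424.5$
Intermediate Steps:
$o = 20$ ($o = \left(-5\right) \left(-4\right) = 20$)
$P{\left(f,H \right)} = - \frac{21}{2}$ ($P{\left(f,H \right)} = \frac{1 + 20}{-6 + 4} = \frac{21}{-2} = 21 \left(- \frac{1}{2}\right) = - \frac{21}{2}$)
$119 + 147 P{\left(m{\left(3,1 \right)},-10 \right)} = 119 + 147 \left(- \frac{21}{2}\right) = 119 - \frac{3087}{2} = - \frac{2849}{2}$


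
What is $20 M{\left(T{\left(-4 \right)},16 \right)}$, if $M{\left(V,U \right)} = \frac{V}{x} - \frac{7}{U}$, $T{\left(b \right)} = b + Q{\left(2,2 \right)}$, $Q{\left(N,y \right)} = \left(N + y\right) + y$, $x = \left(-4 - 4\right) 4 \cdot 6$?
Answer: $- \frac{215}{24} \approx -8.9583$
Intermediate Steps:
$x = -192$ ($x = \left(-4 - 4\right) 4 \cdot 6 = \left(-8\right) 4 \cdot 6 = \left(-32\right) 6 = -192$)
$Q{\left(N,y \right)} = N + 2 y$
$T{\left(b \right)} = 6 + b$ ($T{\left(b \right)} = b + \left(2 + 2 \cdot 2\right) = b + \left(2 + 4\right) = b + 6 = 6 + b$)
$M{\left(V,U \right)} = - \frac{7}{U} - \frac{V}{192}$ ($M{\left(V,U \right)} = \frac{V}{-192} - \frac{7}{U} = V \left(- \frac{1}{192}\right) - \frac{7}{U} = - \frac{V}{192} - \frac{7}{U} = - \frac{7}{U} - \frac{V}{192}$)
$20 M{\left(T{\left(-4 \right)},16 \right)} = 20 \left(- \frac{7}{16} - \frac{6 - 4}{192}\right) = 20 \left(\left(-7\right) \frac{1}{16} - \frac{1}{96}\right) = 20 \left(- \frac{7}{16} - \frac{1}{96}\right) = 20 \left(- \frac{43}{96}\right) = - \frac{215}{24}$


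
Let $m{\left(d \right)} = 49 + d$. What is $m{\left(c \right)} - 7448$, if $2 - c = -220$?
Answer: $-7177$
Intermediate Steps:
$c = 222$ ($c = 2 - -220 = 2 + 220 = 222$)
$m{\left(c \right)} - 7448 = \left(49 + 222\right) - 7448 = 271 - 7448 = -7177$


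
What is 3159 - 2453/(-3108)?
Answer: 9820625/3108 ≈ 3159.8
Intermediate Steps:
3159 - 2453/(-3108) = 3159 - 2453*(-1/3108) = 3159 + 2453/3108 = 9820625/3108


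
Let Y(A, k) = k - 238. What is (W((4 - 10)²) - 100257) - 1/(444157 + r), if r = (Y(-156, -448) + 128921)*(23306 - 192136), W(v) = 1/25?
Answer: -54262753433516607/541236772325 ≈ -1.0026e+5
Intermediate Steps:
Y(A, k) = -238 + k
W(v) = 1/25
r = -21649915050 (r = ((-238 - 448) + 128921)*(23306 - 192136) = (-686 + 128921)*(-168830) = 128235*(-168830) = -21649915050)
(W((4 - 10)²) - 100257) - 1/(444157 + r) = (1/25 - 100257) - 1/(444157 - 21649915050) = -2506424/25 - 1/(-21649470893) = -2506424/25 - 1*(-1/21649470893) = -2506424/25 + 1/21649470893 = -54262753433516607/541236772325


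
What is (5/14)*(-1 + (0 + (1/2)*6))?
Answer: 5/7 ≈ 0.71429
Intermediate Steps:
(5/14)*(-1 + (0 + (1/2)*6)) = (5*(1/14))*(-1 + (0 + (1*(½))*6)) = 5*(-1 + (0 + (½)*6))/14 = 5*(-1 + (0 + 3))/14 = 5*(-1 + 3)/14 = (5/14)*2 = 5/7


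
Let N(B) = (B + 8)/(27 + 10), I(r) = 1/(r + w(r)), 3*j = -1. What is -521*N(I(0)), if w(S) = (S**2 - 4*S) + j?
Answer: -2605/37 ≈ -70.405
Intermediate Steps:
j = -1/3 (j = (1/3)*(-1) = -1/3 ≈ -0.33333)
w(S) = -1/3 + S**2 - 4*S (w(S) = (S**2 - 4*S) - 1/3 = -1/3 + S**2 - 4*S)
I(r) = 1/(-1/3 + r**2 - 3*r) (I(r) = 1/(r + (-1/3 + r**2 - 4*r)) = 1/(-1/3 + r**2 - 3*r))
N(B) = 8/37 + B/37 (N(B) = (8 + B)/37 = (8 + B)*(1/37) = 8/37 + B/37)
-521*N(I(0)) = -521*(8/37 + (3/(-1 - 9*0 + 3*0**2))/37) = -521*(8/37 + (3/(-1 + 0 + 3*0))/37) = -521*(8/37 + (3/(-1 + 0 + 0))/37) = -521*(8/37 + (3/(-1))/37) = -521*(8/37 + (3*(-1))/37) = -521*(8/37 + (1/37)*(-3)) = -521*(8/37 - 3/37) = -521*5/37 = -2605/37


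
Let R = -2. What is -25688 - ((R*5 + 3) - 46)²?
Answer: -28497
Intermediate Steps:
-25688 - ((R*5 + 3) - 46)² = -25688 - ((-2*5 + 3) - 46)² = -25688 - ((-10 + 3) - 46)² = -25688 - (-7 - 46)² = -25688 - 1*(-53)² = -25688 - 1*2809 = -25688 - 2809 = -28497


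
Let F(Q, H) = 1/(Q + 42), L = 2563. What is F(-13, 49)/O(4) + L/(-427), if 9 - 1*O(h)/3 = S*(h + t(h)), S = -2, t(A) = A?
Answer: -5574098/928725 ≈ -6.0019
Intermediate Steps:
F(Q, H) = 1/(42 + Q)
O(h) = 27 + 12*h (O(h) = 27 - (-6)*(h + h) = 27 - (-6)*2*h = 27 - (-12)*h = 27 + 12*h)
F(-13, 49)/O(4) + L/(-427) = 1/((42 - 13)*(27 + 12*4)) + 2563/(-427) = 1/(29*(27 + 48)) + 2563*(-1/427) = (1/29)/75 - 2563/427 = (1/29)*(1/75) - 2563/427 = 1/2175 - 2563/427 = -5574098/928725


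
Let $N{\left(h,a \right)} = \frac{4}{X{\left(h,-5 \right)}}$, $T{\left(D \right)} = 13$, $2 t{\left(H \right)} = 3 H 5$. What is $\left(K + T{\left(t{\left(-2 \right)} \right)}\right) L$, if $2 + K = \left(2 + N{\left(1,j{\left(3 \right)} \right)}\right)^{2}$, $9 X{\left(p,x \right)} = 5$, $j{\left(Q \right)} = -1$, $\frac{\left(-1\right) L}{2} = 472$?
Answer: $- \frac{2257104}{25} \approx -90284.0$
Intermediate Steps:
$L = -944$ ($L = \left(-2\right) 472 = -944$)
$X{\left(p,x \right)} = \frac{5}{9}$ ($X{\left(p,x \right)} = \frac{1}{9} \cdot 5 = \frac{5}{9}$)
$t{\left(H \right)} = \frac{15 H}{2}$ ($t{\left(H \right)} = \frac{3 H 5}{2} = \frac{15 H}{2}$)
$N{\left(h,a \right)} = \frac{36}{5}$ ($N{\left(h,a \right)} = \frac{4}{\frac{5}{9}} = 4 \cdot \frac{9}{5} = \frac{36}{5}$)
$K = \frac{2066}{25}$ ($K = -2 + \left(2 + \frac{36}{5}\right)^{2} = -2 + \left(\frac{46}{5}\right)^{2} = -2 + \frac{2116}{25} = \frac{2066}{25} \approx 82.64$)
$\left(K + T{\left(t{\left(-2 \right)} \right)}\right) L = \left(\frac{2066}{25} + 13\right) \left(-944\right) = \frac{2391}{25} \left(-944\right) = - \frac{2257104}{25}$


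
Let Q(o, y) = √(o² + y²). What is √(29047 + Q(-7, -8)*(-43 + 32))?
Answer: √(29047 - 11*√113) ≈ 170.09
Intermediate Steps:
√(29047 + Q(-7, -8)*(-43 + 32)) = √(29047 + √((-7)² + (-8)²)*(-43 + 32)) = √(29047 + √(49 + 64)*(-11)) = √(29047 + √113*(-11)) = √(29047 - 11*√113)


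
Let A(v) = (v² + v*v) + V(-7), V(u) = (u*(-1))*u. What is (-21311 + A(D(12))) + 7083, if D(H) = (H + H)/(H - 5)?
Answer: -698421/49 ≈ -14253.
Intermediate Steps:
D(H) = 2*H/(-5 + H) (D(H) = (2*H)/(-5 + H) = 2*H/(-5 + H))
V(u) = -u² (V(u) = (-u)*u = -u²)
A(v) = -49 + 2*v² (A(v) = (v² + v*v) - 1*(-7)² = (v² + v²) - 1*49 = 2*v² - 49 = -49 + 2*v²)
(-21311 + A(D(12))) + 7083 = (-21311 + (-49 + 2*(2*12/(-5 + 12))²)) + 7083 = (-21311 + (-49 + 2*(2*12/7)²)) + 7083 = (-21311 + (-49 + 2*(2*12*(⅐))²)) + 7083 = (-21311 + (-49 + 2*(24/7)²)) + 7083 = (-21311 + (-49 + 2*(576/49))) + 7083 = (-21311 + (-49 + 1152/49)) + 7083 = (-21311 - 1249/49) + 7083 = -1045488/49 + 7083 = -698421/49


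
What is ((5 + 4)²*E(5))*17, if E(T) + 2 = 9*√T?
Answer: -2754 + 12393*√5 ≈ 24958.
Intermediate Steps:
E(T) = -2 + 9*√T
((5 + 4)²*E(5))*17 = ((5 + 4)²*(-2 + 9*√5))*17 = (9²*(-2 + 9*√5))*17 = (81*(-2 + 9*√5))*17 = (-162 + 729*√5)*17 = -2754 + 12393*√5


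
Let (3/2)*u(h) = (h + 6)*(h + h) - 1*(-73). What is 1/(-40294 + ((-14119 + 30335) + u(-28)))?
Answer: -1/23208 ≈ -4.3089e-5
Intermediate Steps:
u(h) = 146/3 + 4*h*(6 + h)/3 (u(h) = 2*((h + 6)*(h + h) - 1*(-73))/3 = 2*((6 + h)*(2*h) + 73)/3 = 2*(2*h*(6 + h) + 73)/3 = 2*(73 + 2*h*(6 + h))/3 = 146/3 + 4*h*(6 + h)/3)
1/(-40294 + ((-14119 + 30335) + u(-28))) = 1/(-40294 + ((-14119 + 30335) + (146/3 + 8*(-28) + (4/3)*(-28)**2))) = 1/(-40294 + (16216 + (146/3 - 224 + (4/3)*784))) = 1/(-40294 + (16216 + (146/3 - 224 + 3136/3))) = 1/(-40294 + (16216 + 870)) = 1/(-40294 + 17086) = 1/(-23208) = -1/23208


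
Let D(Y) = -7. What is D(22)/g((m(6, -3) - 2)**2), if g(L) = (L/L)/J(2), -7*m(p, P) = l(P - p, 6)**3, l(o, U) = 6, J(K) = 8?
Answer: -56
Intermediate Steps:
m(p, P) = -216/7 (m(p, P) = -1/7*6**3 = -1/7*216 = -216/7)
g(L) = 1/8 (g(L) = (L/L)/8 = 1*(1/8) = 1/8)
D(22)/g((m(6, -3) - 2)**2) = -7/1/8 = -7*8 = -56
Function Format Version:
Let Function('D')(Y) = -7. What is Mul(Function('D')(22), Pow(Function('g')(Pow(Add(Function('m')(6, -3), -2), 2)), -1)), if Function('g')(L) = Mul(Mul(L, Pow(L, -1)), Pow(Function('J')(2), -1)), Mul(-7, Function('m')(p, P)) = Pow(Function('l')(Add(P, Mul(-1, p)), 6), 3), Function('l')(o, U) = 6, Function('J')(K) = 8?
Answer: -56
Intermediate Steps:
Function('m')(p, P) = Rational(-216, 7) (Function('m')(p, P) = Mul(Rational(-1, 7), Pow(6, 3)) = Mul(Rational(-1, 7), 216) = Rational(-216, 7))
Function('g')(L) = Rational(1, 8) (Function('g')(L) = Mul(Mul(L, Pow(L, -1)), Pow(8, -1)) = Mul(1, Rational(1, 8)) = Rational(1, 8))
Mul(Function('D')(22), Pow(Function('g')(Pow(Add(Function('m')(6, -3), -2), 2)), -1)) = Mul(-7, Pow(Rational(1, 8), -1)) = Mul(-7, 8) = -56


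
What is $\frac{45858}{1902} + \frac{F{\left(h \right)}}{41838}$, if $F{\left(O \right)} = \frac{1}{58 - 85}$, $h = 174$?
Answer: $\frac{8633731201}{358091442} \approx 24.11$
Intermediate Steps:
$F{\left(O \right)} = - \frac{1}{27}$ ($F{\left(O \right)} = \frac{1}{-27} = - \frac{1}{27}$)
$\frac{45858}{1902} + \frac{F{\left(h \right)}}{41838} = \frac{45858}{1902} - \frac{1}{27 \cdot 41838} = 45858 \cdot \frac{1}{1902} - \frac{1}{1129626} = \frac{7643}{317} - \frac{1}{1129626} = \frac{8633731201}{358091442}$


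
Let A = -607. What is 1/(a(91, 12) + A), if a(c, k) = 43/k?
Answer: -12/7241 ≈ -0.0016572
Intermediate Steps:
1/(a(91, 12) + A) = 1/(43/12 - 607) = 1/(-7241/12) = -12/7241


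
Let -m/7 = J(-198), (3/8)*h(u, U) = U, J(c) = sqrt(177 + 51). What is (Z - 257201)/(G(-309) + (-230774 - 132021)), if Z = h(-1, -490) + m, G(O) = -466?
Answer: 40817/57357 + 14*sqrt(57)/363261 ≈ 0.71192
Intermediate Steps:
J(c) = 2*sqrt(57) (J(c) = sqrt(228) = 2*sqrt(57))
h(u, U) = 8*U/3
m = -14*sqrt(57) ≈ -105.70
Z = -3920/3 - 14*sqrt(57) (Z = (8/3)*(-490) - 14*sqrt(57) = -3920/3 - 14*sqrt(57) ≈ -1412.4)
(Z - 257201)/(G(-309) + (-230774 - 132021)) = ((-3920/3 - 14*sqrt(57)) - 257201)/(-466 + (-230774 - 132021)) = (-775523/3 - 14*sqrt(57))/(-466 - 362795) = (-775523/3 - 14*sqrt(57))/(-363261) = (-775523/3 - 14*sqrt(57))*(-1/363261) = 40817/57357 + 14*sqrt(57)/363261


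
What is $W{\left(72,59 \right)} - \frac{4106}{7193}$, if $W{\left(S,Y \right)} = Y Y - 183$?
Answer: $\frac{23718408}{7193} \approx 3297.4$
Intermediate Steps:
$W{\left(S,Y \right)} = -183 + Y^{2}$ ($W{\left(S,Y \right)} = Y^{2} - 183 = -183 + Y^{2}$)
$W{\left(72,59 \right)} - \frac{4106}{7193} = \left(-183 + 59^{2}\right) - \frac{4106}{7193} = \left(-183 + 3481\right) - \frac{4106}{7193} = 3298 - \frac{4106}{7193} = \frac{23718408}{7193}$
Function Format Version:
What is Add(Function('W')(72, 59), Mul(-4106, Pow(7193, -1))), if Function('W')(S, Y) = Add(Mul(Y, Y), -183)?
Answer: Rational(23718408, 7193) ≈ 3297.4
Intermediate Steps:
Function('W')(S, Y) = Add(-183, Pow(Y, 2)) (Function('W')(S, Y) = Add(Pow(Y, 2), -183) = Add(-183, Pow(Y, 2)))
Add(Function('W')(72, 59), Mul(-4106, Pow(7193, -1))) = Add(Add(-183, Pow(59, 2)), Mul(-4106, Pow(7193, -1))) = Add(Add(-183, 3481), Mul(-4106, Rational(1, 7193))) = Add(3298, Rational(-4106, 7193)) = Rational(23718408, 7193)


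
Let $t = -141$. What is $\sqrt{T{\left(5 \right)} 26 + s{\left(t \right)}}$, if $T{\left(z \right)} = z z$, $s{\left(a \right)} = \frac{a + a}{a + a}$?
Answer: $\sqrt{651} \approx 25.515$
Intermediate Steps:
$s{\left(a \right)} = 1$ ($s{\left(a \right)} = \frac{2 a}{2 a} = 2 a \frac{1}{2 a} = 1$)
$T{\left(z \right)} = z^{2}$
$\sqrt{T{\left(5 \right)} 26 + s{\left(t \right)}} = \sqrt{5^{2} \cdot 26 + 1} = \sqrt{25 \cdot 26 + 1} = \sqrt{650 + 1} = \sqrt{651}$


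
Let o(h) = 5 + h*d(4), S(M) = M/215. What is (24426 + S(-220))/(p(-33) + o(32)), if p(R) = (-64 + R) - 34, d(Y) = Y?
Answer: 525137/43 ≈ 12212.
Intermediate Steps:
p(R) = -98 + R
S(M) = M/215 (S(M) = M*(1/215) = M/215)
o(h) = 5 + 4*h (o(h) = 5 + h*4 = 5 + 4*h)
(24426 + S(-220))/(p(-33) + o(32)) = (24426 + (1/215)*(-220))/((-98 - 33) + (5 + 4*32)) = (24426 - 44/43)/(-131 + (5 + 128)) = 1050274/(43*(-131 + 133)) = (1050274/43)/2 = (1050274/43)*(1/2) = 525137/43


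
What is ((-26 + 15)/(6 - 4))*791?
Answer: -8701/2 ≈ -4350.5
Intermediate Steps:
((-26 + 15)/(6 - 4))*791 = -11/2*791 = -8701/2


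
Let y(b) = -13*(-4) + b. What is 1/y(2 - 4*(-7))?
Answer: 1/82 ≈ 0.012195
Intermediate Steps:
y(b) = 52 + b
1/y(2 - 4*(-7)) = 1/(52 + (2 - 4*(-7))) = 1/(52 + (2 + 28)) = 1/(52 + 30) = 1/82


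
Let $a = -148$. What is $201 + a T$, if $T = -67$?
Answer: $10117$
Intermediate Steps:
$201 + a T = 201 - -9916 = 201 + 9916 = 10117$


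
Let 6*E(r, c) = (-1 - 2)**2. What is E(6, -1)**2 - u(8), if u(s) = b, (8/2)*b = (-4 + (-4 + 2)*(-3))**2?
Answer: 5/4 ≈ 1.2500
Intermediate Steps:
E(r, c) = 3/2 (E(r, c) = (-1 - 2)**2/6 = (1/6)*(-3)**2 = (1/6)*9 = 3/2)
b = 1 (b = (-4 + (-4 + 2)*(-3))**2/4 = (-4 - 2*(-3))**2/4 = (-4 + 6)**2/4 = (1/4)*2**2 = (1/4)*4 = 1)
u(s) = 1
E(6, -1)**2 - u(8) = (3/2)**2 - 1*1 = 9/4 - 1 = 5/4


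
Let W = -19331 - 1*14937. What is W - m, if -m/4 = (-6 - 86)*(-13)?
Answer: -29484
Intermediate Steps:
m = -4784 (m = -4*(-6 - 86)*(-13) = -(-368)*(-13) = -4*1196 = -4784)
W = -34268 (W = -19331 - 14937 = -34268)
W - m = -34268 - 1*(-4784) = -34268 + 4784 = -29484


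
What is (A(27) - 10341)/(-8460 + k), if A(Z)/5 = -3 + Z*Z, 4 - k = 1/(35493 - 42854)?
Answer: 16466557/20748205 ≈ 0.79364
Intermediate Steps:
k = 29445/7361 (k = 4 - 1/(35493 - 42854) = 4 - 1/(-7361) = 4 - 1*(-1/7361) = 4 + 1/7361 = 29445/7361 ≈ 4.0001)
A(Z) = -15 + 5*Z**2 (A(Z) = 5*(-3 + Z*Z) = 5*(-3 + Z**2) = -15 + 5*Z**2)
(A(27) - 10341)/(-8460 + k) = ((-15 + 5*27**2) - 10341)/(-8460 + 29445/7361) = ((-15 + 5*729) - 10341)/(-62244615/7361) = ((-15 + 3645) - 10341)*(-7361/62244615) = (3630 - 10341)*(-7361/62244615) = -6711*(-7361/62244615) = 16466557/20748205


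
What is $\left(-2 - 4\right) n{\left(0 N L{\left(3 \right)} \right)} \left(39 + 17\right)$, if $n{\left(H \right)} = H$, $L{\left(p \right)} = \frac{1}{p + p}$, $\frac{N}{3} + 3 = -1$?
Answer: $0$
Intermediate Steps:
$N = -12$ ($N = -9 + 3 \left(-1\right) = -9 - 3 = -12$)
$L{\left(p \right)} = \frac{1}{2 p}$
$\left(-2 - 4\right) n{\left(0 N L{\left(3 \right)} \right)} \left(39 + 17\right) = \left(-2 - 4\right) 0 \left(-12\right) \frac{1}{2 \cdot 3} \left(39 + 17\right) = - 6 \cdot 0 \cdot \frac{1}{2} \cdot \frac{1}{3} \cdot 56 = - 6 \cdot 0 \cdot \frac{1}{6} \cdot 56 = \left(-6\right) 0 \cdot 56 = 0 \cdot 56 = 0$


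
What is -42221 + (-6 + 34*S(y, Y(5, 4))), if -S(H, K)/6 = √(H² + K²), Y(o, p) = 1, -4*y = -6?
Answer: -42227 - 102*√13 ≈ -42595.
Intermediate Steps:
y = 3/2 (y = -¼*(-6) = 3/2 ≈ 1.5000)
S(H, K) = -6*√(H² + K²)
-42221 + (-6 + 34*S(y, Y(5, 4))) = -42221 + (-6 + 34*(-6*√((3/2)² + 1²))) = -42221 + (-6 + 34*(-6*√(9/4 + 1))) = -42221 + (-6 + 34*(-3*√13)) = -42221 + (-6 - 102*√13) = -42227 - 102*√13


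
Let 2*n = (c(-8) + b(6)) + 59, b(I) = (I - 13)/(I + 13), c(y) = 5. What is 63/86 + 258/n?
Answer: 306437/34658 ≈ 8.8417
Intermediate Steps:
b(I) = (-13 + I)/(13 + I)
n = 1209/38 (n = ((5 + (-13 + 6)/(13 + 6)) + 59)/2 = ((5 - 7/19) + 59)/2 = (88/19 + 59)/2 = (½)*(1209/19) = 1209/38 ≈ 31.816)
63/86 + 258/n = 63/86 + 258/(1209/38) = 63*(1/86) + 258*(38/1209) = 63/86 + 3268/403 = 306437/34658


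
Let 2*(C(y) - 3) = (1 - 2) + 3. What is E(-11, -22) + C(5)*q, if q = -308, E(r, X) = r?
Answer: -1243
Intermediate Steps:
C(y) = 4 (C(y) = 3 + ((1 - 2) + 3)/2 = 3 + (-1 + 3)/2 = 3 + (½)*2 = 3 + 1 = 4)
E(-11, -22) + C(5)*q = -11 + 4*(-308) = -11 - 1232 = -1243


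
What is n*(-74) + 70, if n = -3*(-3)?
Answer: -596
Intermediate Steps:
n = 9
n*(-74) + 70 = 9*(-74) + 70 = -666 + 70 = -596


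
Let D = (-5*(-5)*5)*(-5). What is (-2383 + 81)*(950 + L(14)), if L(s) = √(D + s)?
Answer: -2186900 - 2302*I*√611 ≈ -2.1869e+6 - 56902.0*I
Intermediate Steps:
D = -625 (D = (25*5)*(-5) = 125*(-5) = -625)
L(s) = √(-625 + s)
(-2383 + 81)*(950 + L(14)) = (-2383 + 81)*(950 + √(-625 + 14)) = -2302*(950 + √(-611)) = -2302*(950 + I*√611) = -2186900 - 2302*I*√611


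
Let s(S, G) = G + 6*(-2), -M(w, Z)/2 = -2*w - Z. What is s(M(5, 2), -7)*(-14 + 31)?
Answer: -323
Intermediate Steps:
M(w, Z) = 2*Z + 4*w (M(w, Z) = -2*(-2*w - Z) = -2*(-Z - 2*w) = 2*Z + 4*w)
s(S, G) = -12 + G (s(S, G) = G - 12 = -12 + G)
s(M(5, 2), -7)*(-14 + 31) = (-12 - 7)*(-14 + 31) = -19*17 = -323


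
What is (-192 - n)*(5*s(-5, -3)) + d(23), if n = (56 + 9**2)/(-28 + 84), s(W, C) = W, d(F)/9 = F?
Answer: 283817/56 ≈ 5068.2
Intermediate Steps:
d(F) = 9*F
n = 137/56 (n = (56 + 81)/56 = 137*(1/56) = 137/56 ≈ 2.4464)
(-192 - n)*(5*s(-5, -3)) + d(23) = (-192 - 1*137/56)*(5*(-5)) + 9*23 = (-192 - 137/56)*(-25) + 207 = -10889/56*(-25) + 207 = 272225/56 + 207 = 283817/56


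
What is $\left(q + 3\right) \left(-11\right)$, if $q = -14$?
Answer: $121$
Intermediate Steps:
$\left(q + 3\right) \left(-11\right) = \left(-14 + 3\right) \left(-11\right) = \left(-11\right) \left(-11\right) = 121$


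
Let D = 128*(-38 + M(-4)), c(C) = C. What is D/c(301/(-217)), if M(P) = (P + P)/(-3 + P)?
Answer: 23808/7 ≈ 3401.1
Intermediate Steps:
M(P) = 2*P/(-3 + P) (M(P) = (2*P)/(-3 + P) = 2*P/(-3 + P))
D = -33024/7 (D = 128*(-38 + 2*(-4)/(-3 - 4)) = 128*(-38 + 2*(-4)/(-7)) = 128*(-38 + 2*(-4)*(-⅐)) = 128*(-38 + 8/7) = 128*(-258/7) = -33024/7 ≈ -4717.7)
D/c(301/(-217)) = -33024/(7*(301/(-217))) = -33024/(7*(301*(-1/217))) = -33024/(7*(-43/31)) = -33024/7*(-31/43) = 23808/7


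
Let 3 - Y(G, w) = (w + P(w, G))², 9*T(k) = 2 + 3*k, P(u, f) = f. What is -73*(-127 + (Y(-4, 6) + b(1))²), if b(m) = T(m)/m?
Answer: 749783/81 ≈ 9256.6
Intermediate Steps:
T(k) = 2/9 + k/3 (T(k) = (2 + 3*k)/9 = 2/9 + k/3)
Y(G, w) = 3 - (G + w)² (Y(G, w) = 3 - (w + G)² = 3 - (G + w)²)
b(m) = (2/9 + m/3)/m
-73*(-127 + (Y(-4, 6) + b(1))²) = -73*(-127 + ((3 - (-4 + 6)²) + (⅑)*(2 + 3*1)/1)²) = -73*(-127 + ((3 - 1*2²) + (⅑)*1*(2 + 3))²) = -73*(-127 + ((3 - 1*4) + (⅑)*1*5)²) = -73*(-127 + ((3 - 4) + 5/9)²) = -73*(-127 + (-1 + 5/9)²) = -73*(-127 + (-4/9)²) = -73*(-127 + 16/81) = -73*(-10271/81) = 749783/81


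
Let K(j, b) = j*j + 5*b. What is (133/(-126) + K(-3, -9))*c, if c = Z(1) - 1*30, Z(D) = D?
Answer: 19343/18 ≈ 1074.6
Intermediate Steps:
c = -29 (c = 1 - 1*30 = 1 - 30 = -29)
K(j, b) = j**2 + 5*b
(133/(-126) + K(-3, -9))*c = (133/(-126) + ((-3)**2 + 5*(-9)))*(-29) = (133*(-1/126) + (9 - 45))*(-29) = (-19/18 - 36)*(-29) = -667/18*(-29) = 19343/18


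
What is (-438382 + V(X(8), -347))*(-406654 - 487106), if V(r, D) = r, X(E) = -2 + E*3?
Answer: 391788633600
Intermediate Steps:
X(E) = -2 + 3*E
(-438382 + V(X(8), -347))*(-406654 - 487106) = (-438382 + (-2 + 3*8))*(-406654 - 487106) = (-438382 + (-2 + 24))*(-893760) = (-438382 + 22)*(-893760) = -438360*(-893760) = 391788633600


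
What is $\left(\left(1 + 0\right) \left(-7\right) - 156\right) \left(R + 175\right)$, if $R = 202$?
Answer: $-61451$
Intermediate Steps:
$\left(\left(1 + 0\right) \left(-7\right) - 156\right) \left(R + 175\right) = \left(\left(1 + 0\right) \left(-7\right) - 156\right) \left(202 + 175\right) = \left(1 \left(-7\right) - 156\right) 377 = \left(-7 - 156\right) 377 = \left(-163\right) 377 = -61451$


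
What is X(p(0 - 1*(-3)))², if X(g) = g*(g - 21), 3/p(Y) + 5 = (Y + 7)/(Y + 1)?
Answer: 443556/625 ≈ 709.69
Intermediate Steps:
p(Y) = 3/(-5 + (7 + Y)/(1 + Y)) (p(Y) = 3/(-5 + (Y + 7)/(Y + 1)) = 3/(-5 + (7 + Y)/(1 + Y)))
X(g) = g*(-21 + g)
X(p(0 - 1*(-3)))² = ((3*(-1 - (0 - 1*(-3)))/(2*(-1 + 2*(0 - 1*(-3)))))*(-21 + 3*(-1 - (0 - 1*(-3)))/(2*(-1 + 2*(0 - 1*(-3))))))² = ((3*(-1 - (0 + 3))/(2*(-1 + 2*(0 + 3))))*(-21 + 3*(-1 - (0 + 3))/(2*(-1 + 2*(0 + 3)))))² = ((3*(-1 - 1*3)/(2*(-1 + 2*3)))*(-21 + 3*(-1 - 1*3)/(2*(-1 + 2*3))))² = ((3*(-1 - 3)/(2*(-1 + 6)))*(-21 + 3*(-1 - 3)/(2*(-1 + 6))))² = (((3/2)*(-4)/5)*(-21 + (3/2)*(-4)/5))² = (((3/2)*(⅕)*(-4))*(-21 + (3/2)*(⅕)*(-4)))² = (-6*(-21 - 6/5)/5)² = (-6/5*(-111/5))² = (666/25)² = 443556/625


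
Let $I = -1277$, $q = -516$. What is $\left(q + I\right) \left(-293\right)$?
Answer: $525349$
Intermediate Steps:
$\left(q + I\right) \left(-293\right) = \left(-516 - 1277\right) \left(-293\right) = \left(-1793\right) \left(-293\right) = 525349$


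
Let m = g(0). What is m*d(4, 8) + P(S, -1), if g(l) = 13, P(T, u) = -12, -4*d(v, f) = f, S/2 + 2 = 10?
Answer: -38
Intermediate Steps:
S = 16 (S = -4 + 2*10 = -4 + 20 = 16)
d(v, f) = -f/4
m = 13
m*d(4, 8) + P(S, -1) = 13*(-¼*8) - 12 = 13*(-2) - 12 = -26 - 12 = -38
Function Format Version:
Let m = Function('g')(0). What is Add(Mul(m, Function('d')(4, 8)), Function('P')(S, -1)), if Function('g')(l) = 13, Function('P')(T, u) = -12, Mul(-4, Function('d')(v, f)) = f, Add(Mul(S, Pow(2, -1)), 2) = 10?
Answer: -38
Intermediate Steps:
S = 16 (S = Add(-4, Mul(2, 10)) = Add(-4, 20) = 16)
Function('d')(v, f) = Mul(Rational(-1, 4), f)
m = 13
Add(Mul(m, Function('d')(4, 8)), Function('P')(S, -1)) = Add(Mul(13, Mul(Rational(-1, 4), 8)), -12) = Add(Mul(13, -2), -12) = Add(-26, -12) = -38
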